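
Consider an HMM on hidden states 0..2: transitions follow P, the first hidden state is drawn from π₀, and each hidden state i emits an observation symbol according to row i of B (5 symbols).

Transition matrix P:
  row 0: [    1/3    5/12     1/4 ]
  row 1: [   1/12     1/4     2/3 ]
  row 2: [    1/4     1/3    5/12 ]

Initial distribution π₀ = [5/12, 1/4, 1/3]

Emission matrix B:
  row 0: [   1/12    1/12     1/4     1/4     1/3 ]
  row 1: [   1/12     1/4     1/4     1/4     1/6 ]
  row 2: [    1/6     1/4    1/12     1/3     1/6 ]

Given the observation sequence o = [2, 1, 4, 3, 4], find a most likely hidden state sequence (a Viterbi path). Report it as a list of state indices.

path = [0, 1, 2, 2, 0]

t=0: δ = [1.042e-01, 6.250e-02, 2.778e-02]  (obs o_0=2)
t=1: δ = [2.894e-03, 1.085e-02, 1.042e-02]  ψ = [0, 0, 1]  (obs o_1=1)
t=2: δ = [8.681e-04, 5.787e-04, 1.206e-03]  ψ = [2, 2, 1]  (obs o_2=4)
t=3: δ = [7.535e-05, 1.005e-04, 1.674e-04]  ψ = [2, 2, 2]  (obs o_3=3)
t=4: δ = [1.395e-05, 9.303e-06, 1.163e-05]  ψ = [2, 2, 2]  (obs o_4=4)
backtrack: best end state = 0; path = [0, 1, 2, 2, 0]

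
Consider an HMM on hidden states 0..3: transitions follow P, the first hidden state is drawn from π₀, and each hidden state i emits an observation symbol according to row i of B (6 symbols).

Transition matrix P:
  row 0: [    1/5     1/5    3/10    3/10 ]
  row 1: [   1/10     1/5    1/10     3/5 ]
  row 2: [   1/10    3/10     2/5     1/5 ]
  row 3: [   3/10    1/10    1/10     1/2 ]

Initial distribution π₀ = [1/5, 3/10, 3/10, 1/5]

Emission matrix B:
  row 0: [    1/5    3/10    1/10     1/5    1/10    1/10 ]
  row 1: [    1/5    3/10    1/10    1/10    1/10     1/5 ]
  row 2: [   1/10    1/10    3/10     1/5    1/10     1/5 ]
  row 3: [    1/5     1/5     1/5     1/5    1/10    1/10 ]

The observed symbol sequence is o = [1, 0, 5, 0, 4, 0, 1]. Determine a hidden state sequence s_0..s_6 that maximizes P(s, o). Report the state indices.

path = [1, 3, 3, 3, 3, 3, 3]

t=0: δ = [6.000e-02, 9.000e-02, 3.000e-02, 4.000e-02]  (obs o_0=1)
t=1: δ = [2.400e-03, 3.600e-03, 1.800e-03, 1.080e-02]  ψ = [0, 1, 0, 1]  (obs o_1=0)
t=2: δ = [3.240e-04, 2.160e-04, 2.160e-04, 5.400e-04]  ψ = [3, 3, 3, 3]  (obs o_2=5)
t=3: δ = [3.240e-05, 1.296e-05, 9.720e-06, 5.400e-05]  ψ = [3, 0, 0, 3]  (obs o_3=0)
t=4: δ = [1.620e-06, 6.480e-07, 9.720e-07, 2.700e-06]  ψ = [3, 0, 0, 3]  (obs o_4=4)
t=5: δ = [1.620e-07, 6.480e-08, 4.860e-08, 2.700e-07]  ψ = [3, 0, 0, 3]  (obs o_5=0)
t=6: δ = [2.430e-08, 9.720e-09, 4.860e-09, 2.700e-08]  ψ = [3, 0, 0, 3]  (obs o_6=1)
backtrack: best end state = 3; path = [1, 3, 3, 3, 3, 3, 3]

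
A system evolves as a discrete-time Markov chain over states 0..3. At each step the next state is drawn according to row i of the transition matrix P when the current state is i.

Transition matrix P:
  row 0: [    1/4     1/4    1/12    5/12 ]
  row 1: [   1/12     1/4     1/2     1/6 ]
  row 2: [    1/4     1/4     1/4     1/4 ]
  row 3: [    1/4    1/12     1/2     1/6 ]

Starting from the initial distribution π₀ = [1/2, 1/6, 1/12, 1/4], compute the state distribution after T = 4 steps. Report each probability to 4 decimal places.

π = [0.2151, 0.2085, 0.3284, 0.2479]

t=0: π = [0.5000, 0.1667, 0.0833, 0.2500]
t=1: π = [0.2222, 0.2083, 0.2708, 0.2986]
t=2: π = [0.2153, 0.2002, 0.3397, 0.2448]
t=3: π = [0.2166, 0.2092, 0.3254, 0.2488]
t=4: π = [0.2151, 0.2085, 0.3284, 0.2479]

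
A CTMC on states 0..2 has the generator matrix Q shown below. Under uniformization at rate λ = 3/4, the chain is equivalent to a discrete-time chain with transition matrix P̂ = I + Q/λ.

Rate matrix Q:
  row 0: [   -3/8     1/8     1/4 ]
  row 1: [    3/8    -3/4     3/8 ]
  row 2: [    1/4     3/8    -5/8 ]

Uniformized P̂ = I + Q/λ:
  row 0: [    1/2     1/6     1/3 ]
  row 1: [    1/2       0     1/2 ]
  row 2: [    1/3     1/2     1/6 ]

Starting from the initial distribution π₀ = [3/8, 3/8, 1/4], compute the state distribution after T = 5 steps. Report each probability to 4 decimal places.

π = [0.4472, 0.2328, 0.3200]

t=0: π = [0.3750, 0.3750, 0.2500]
t=1: π = [0.4583, 0.1875, 0.3542]
t=2: π = [0.4410, 0.2535, 0.3056]
t=3: π = [0.4491, 0.2263, 0.3247]
t=4: π = [0.4459, 0.2372, 0.3169]
t=5: π = [0.4472, 0.2328, 0.3200]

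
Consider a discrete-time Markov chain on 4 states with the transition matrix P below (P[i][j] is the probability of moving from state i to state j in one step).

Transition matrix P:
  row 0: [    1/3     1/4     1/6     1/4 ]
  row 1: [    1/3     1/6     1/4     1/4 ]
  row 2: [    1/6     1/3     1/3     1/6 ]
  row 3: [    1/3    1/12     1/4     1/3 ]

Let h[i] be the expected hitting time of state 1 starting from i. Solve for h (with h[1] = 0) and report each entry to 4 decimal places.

h = [4.4106, 0.0000, 3.8940, 5.1656]

First-step conditioning: h[1] = 0; for i ≠ 1, h[i] = 1 + Σ_k P[i][k]·h[k].
  h[0] = 1 + 1/3·h[0] + 1/6·h[2] + 1/4·h[3]
  h[2] = 1 + 1/6·h[0] + 1/3·h[2] + 1/6·h[3]
  h[3] = 1 + 1/3·h[0] + 1/4·h[2] + 1/3·h[3]
Solving the 3×3 linear system over states ≠ 1 gives exactly h = [666/151, 0, 588/151, 780/151] (h[1] = 0 is the target).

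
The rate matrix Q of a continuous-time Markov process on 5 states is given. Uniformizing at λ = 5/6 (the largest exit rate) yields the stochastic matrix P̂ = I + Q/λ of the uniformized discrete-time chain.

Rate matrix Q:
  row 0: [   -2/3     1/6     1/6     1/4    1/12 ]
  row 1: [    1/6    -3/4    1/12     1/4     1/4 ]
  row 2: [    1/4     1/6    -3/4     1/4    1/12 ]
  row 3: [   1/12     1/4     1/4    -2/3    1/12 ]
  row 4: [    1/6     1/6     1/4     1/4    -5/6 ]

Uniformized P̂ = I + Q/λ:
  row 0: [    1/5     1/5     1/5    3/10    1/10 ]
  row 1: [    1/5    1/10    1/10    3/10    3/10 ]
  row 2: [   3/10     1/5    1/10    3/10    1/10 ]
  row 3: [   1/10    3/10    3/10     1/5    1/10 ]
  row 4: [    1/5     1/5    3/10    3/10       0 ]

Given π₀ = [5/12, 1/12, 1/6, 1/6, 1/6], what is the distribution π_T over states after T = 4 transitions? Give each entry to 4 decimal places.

π = [0.1927, 0.2066, 0.1995, 0.2727, 0.1285]

t=0: π = [0.4167, 0.0833, 0.1667, 0.1667, 0.1667]
t=1: π = [0.2000, 0.2083, 0.2083, 0.2833, 0.1000]
t=2: π = [0.1925, 0.2075, 0.1967, 0.2717, 0.1317]
t=3: π = [0.1925, 0.2064, 0.1999, 0.2728, 0.1283]
t=4: π = [0.1927, 0.2066, 0.1995, 0.2727, 0.1285]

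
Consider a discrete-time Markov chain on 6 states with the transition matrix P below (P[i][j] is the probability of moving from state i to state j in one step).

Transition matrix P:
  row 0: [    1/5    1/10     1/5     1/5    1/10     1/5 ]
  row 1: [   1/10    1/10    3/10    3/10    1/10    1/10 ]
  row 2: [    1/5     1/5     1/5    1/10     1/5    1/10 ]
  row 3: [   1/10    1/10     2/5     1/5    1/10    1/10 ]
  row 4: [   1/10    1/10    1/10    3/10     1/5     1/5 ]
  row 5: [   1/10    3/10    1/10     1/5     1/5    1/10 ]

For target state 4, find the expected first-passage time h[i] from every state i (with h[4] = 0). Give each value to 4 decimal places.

h = [7.3032, 7.2902, 6.6394, 7.2310, 0.0000, 6.6972]

First-step conditioning: h[4] = 0; for i ≠ 4, h[i] = 1 + Σ_k P[i][k]·h[k].
  h[0] = 1 + 1/5·h[0] + 1/10·h[1] + 1/5·h[2] + 1/5·h[3] + 1/5·h[5]
  h[1] = 1 + 1/10·h[0] + 1/10·h[1] + 3/10·h[2] + 3/10·h[3] + 1/10·h[5]
  h[2] = 1 + 1/5·h[0] + 1/5·h[1] + 1/5·h[2] + 1/10·h[3] + 1/10·h[5]
  h[3] = 1 + 1/10·h[0] + 1/10·h[1] + 2/5·h[2] + 1/5·h[3] + 1/10·h[5]
  h[5] = 1 + 1/10·h[0] + 3/10·h[1] + 1/10·h[2] + 1/5·h[3] + 1/10·h[5]
Solving the 5×5 linear system over states ≠ 4 gives exactly h = [112330/15381, 112130/15381, 34040/5127, 111220/15381, 0, 103010/15381] (h[4] = 0 is the target).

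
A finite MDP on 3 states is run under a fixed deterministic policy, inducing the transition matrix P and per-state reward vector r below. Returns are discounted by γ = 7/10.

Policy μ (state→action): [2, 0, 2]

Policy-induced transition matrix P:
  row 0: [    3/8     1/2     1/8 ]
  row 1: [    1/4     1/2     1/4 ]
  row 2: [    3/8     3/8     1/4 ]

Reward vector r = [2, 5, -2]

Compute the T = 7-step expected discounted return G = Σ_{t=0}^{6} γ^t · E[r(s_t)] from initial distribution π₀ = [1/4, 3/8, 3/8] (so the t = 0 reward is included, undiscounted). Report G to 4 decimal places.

t=0: π = [0.2500, 0.3750, 0.3750], E[r] = 1.6250, γ^t·E[r] = 1.625000, running G = 1.625000
t=1: π = [0.3281, 0.4531, 0.2188], E[r] = 2.4844, γ^t·E[r] = 1.739063, running G = 3.364063
t=2: π = [0.3184, 0.4727, 0.2090], E[r] = 2.5820, γ^t·E[r] = 1.265195, running G = 4.629258
t=3: π = [0.3159, 0.4739, 0.2102], E[r] = 2.5808, γ^t·E[r] = 0.885218, running G = 5.514476
t=4: π = [0.3158, 0.4737, 0.2105], E[r] = 2.5791, γ^t·E[r] = 0.619250, running G = 6.133725
t=5: π = [0.3158, 0.4737, 0.2105], E[r] = 2.5789, γ^t·E[r] = 0.433443, running G = 6.567168
t=6: π = [0.3158, 0.4737, 0.2105], E[r] = 2.5789, γ^t·E[r] = 0.303410, running G = 6.870578

G = 6.8706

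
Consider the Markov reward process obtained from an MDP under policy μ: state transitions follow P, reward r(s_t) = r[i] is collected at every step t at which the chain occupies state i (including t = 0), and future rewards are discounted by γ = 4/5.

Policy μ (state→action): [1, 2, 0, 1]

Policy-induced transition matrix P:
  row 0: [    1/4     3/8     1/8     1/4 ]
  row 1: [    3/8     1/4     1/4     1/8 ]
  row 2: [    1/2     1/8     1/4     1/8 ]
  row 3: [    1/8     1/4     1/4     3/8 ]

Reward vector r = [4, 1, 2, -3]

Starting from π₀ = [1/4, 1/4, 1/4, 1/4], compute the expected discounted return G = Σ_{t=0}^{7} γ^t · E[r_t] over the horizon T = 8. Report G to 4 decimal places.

t=0: π = [0.2500, 0.2500, 0.2500, 0.2500], E[r] = 1.0000, γ^t·E[r] = 1.000000, running G = 1.000000
t=1: π = [0.3125, 0.2500, 0.2188, 0.2188], E[r] = 1.2813, γ^t·E[r] = 1.025000, running G = 2.025000
t=2: π = [0.3086, 0.2617, 0.2109, 0.2188], E[r] = 1.2617, γ^t·E[r] = 0.807500, running G = 2.832500
t=3: π = [0.3081, 0.2622, 0.2114, 0.2183], E[r] = 1.2627, γ^t·E[r] = 0.646500, running G = 3.479000
t=4: π = [0.3083, 0.2621, 0.2115, 0.2181], E[r] = 1.2642, γ^t·E[r] = 0.517825, running G = 3.996825
t=5: π = [0.3084, 0.2621, 0.2115, 0.2181], E[r] = 1.2643, γ^t·E[r] = 0.414293, running G = 4.411118
t=6: π = [0.3084, 0.2621, 0.2115, 0.2181], E[r] = 1.2643, γ^t·E[r] = 0.331432, running G = 4.742550
t=7: π = [0.3084, 0.2621, 0.2115, 0.2181], E[r] = 1.2643, γ^t·E[r] = 0.265146, running G = 5.007696

G = 5.0077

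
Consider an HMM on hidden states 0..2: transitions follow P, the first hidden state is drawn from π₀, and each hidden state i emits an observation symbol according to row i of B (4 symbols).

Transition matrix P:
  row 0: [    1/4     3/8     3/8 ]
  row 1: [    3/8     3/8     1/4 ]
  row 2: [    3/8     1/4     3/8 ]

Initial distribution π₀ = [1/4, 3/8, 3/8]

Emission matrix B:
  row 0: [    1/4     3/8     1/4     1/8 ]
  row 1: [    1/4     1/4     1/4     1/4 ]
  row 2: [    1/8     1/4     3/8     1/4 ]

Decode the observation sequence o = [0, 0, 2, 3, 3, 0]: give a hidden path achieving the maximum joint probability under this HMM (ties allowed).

t=0: δ = [6.250e-02, 9.375e-02, 4.688e-02]  (obs o_0=0)
t=1: δ = [8.789e-03, 8.789e-03, 2.930e-03]  ψ = [1, 1, 0]  (obs o_1=0)
t=2: δ = [8.240e-04, 8.240e-04, 1.236e-03]  ψ = [1, 0, 0]  (obs o_2=2)
t=3: δ = [5.794e-05, 7.725e-05, 1.159e-04]  ψ = [2, 0, 2]  (obs o_3=3)
t=4: δ = [5.431e-06, 7.242e-06, 1.086e-05]  ψ = [2, 1, 2]  (obs o_4=3)
t=5: δ = [1.018e-06, 6.789e-07, 5.092e-07]  ψ = [2, 1, 2]  (obs o_5=0)
backtrack: best end state = 0; path = [1, 0, 2, 2, 2, 0]

path = [1, 0, 2, 2, 2, 0]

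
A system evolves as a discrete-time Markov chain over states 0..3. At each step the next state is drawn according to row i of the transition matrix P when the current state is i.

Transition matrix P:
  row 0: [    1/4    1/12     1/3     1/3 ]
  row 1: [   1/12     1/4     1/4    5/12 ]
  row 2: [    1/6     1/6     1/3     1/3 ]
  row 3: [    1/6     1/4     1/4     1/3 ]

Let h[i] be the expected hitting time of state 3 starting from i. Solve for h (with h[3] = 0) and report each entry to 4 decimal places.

First-step conditioning: h[3] = 0; for i ≠ 3, h[i] = 1 + Σ_k P[i][k]·h[k].
  h[0] = 1 + 1/4·h[0] + 1/12·h[1] + 1/3·h[2]
  h[1] = 1 + 1/12·h[0] + 1/4·h[1] + 1/4·h[2]
  h[2] = 1 + 1/6·h[0] + 1/6·h[1] + 1/3·h[2]
Solving the 3×3 linear system over states ≠ 3 gives exactly h = [363/125, 327/125, 72/25, 0] (h[3] = 0 is the target).

h = [2.9040, 2.6160, 2.8800, 0.0000]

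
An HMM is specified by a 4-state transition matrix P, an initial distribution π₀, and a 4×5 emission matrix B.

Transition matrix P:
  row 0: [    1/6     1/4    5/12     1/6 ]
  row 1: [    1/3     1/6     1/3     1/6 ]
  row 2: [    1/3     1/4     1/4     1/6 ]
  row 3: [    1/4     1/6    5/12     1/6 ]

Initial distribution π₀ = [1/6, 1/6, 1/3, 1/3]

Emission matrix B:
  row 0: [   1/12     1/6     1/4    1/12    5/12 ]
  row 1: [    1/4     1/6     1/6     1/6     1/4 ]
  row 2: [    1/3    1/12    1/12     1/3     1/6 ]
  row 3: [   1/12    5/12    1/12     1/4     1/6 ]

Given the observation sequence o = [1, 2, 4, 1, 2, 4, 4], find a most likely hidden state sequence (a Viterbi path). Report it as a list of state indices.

t=0: δ = [2.778e-02, 2.778e-02, 2.778e-02, 1.389e-01]  (obs o_0=1)
t=1: δ = [8.681e-03, 3.858e-03, 4.823e-03, 1.929e-03]  ψ = [3, 3, 3, 3]  (obs o_1=2)
t=2: δ = [6.698e-04, 5.425e-04, 6.028e-04, 2.411e-04]  ψ = [2, 0, 0, 0]  (obs o_2=4)
t=3: δ = [3.349e-05, 2.791e-05, 2.326e-05, 4.651e-05]  ψ = [2, 0, 0, 0]  (obs o_3=1)
t=4: δ = [2.907e-06, 1.395e-06, 1.615e-06, 6.460e-07]  ψ = [3, 0, 3, 3]  (obs o_4=2)
t=5: δ = [2.243e-07, 1.817e-07, 2.019e-07, 8.075e-08]  ψ = [2, 0, 0, 0]  (obs o_5=4)
t=6: δ = [2.804e-08, 1.402e-08, 1.558e-08, 6.231e-09]  ψ = [2, 0, 0, 0]  (obs o_6=4)
backtrack: best end state = 0; path = [3, 2, 0, 3, 0, 2, 0]

path = [3, 2, 0, 3, 0, 2, 0]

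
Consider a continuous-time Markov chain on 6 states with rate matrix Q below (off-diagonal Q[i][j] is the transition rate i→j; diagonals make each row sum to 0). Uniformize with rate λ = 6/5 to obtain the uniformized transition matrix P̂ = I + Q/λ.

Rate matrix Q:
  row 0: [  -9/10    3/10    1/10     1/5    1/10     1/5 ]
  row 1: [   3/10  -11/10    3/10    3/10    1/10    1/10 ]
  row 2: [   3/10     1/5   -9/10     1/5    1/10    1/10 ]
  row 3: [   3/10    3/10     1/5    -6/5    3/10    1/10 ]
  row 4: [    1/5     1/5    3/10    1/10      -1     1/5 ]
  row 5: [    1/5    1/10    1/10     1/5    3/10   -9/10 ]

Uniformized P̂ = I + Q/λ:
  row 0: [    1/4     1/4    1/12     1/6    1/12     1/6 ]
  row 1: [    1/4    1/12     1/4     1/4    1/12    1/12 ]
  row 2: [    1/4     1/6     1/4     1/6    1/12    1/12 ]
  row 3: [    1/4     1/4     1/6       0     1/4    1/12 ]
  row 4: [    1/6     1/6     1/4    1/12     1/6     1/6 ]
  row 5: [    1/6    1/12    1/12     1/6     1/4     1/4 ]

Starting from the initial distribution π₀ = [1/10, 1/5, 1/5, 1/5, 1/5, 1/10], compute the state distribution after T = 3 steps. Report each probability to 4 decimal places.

t=0: π = [0.1000, 0.2000, 0.2000, 0.2000, 0.2000, 0.1000]
t=1: π = [0.2250, 0.1667, 0.2000, 0.1333, 0.1500, 0.1250]
t=2: π = [0.2271, 0.1722, 0.1806, 0.1458, 0.1389, 0.1354]
t=3: π = [0.2271, 0.1721, 0.1774, 0.1451, 0.1418, 0.1364]

π = [0.2271, 0.1721, 0.1774, 0.1451, 0.1418, 0.1364]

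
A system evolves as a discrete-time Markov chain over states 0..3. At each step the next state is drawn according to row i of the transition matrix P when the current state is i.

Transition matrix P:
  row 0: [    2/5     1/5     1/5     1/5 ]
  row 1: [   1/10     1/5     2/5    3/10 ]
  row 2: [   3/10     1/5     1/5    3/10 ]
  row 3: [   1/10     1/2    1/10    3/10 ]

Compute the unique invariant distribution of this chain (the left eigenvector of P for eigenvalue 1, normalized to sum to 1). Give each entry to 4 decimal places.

π = [0.2082, 0.2838, 0.2288, 0.2792]

Balance equations π_j = Σ_i π_i·P[i][j]:
  π_0 = 2/5·π_0 + 1/10·π_1 + 3/10·π_2 + 1/10·π_3
  π_1 = 1/5·π_0 + 1/5·π_1 + 1/5·π_2 + 1/2·π_3
  π_2 = 1/5·π_0 + 2/5·π_1 + 1/5·π_2 + 1/10·π_3
  normalize: π_0 + π_1 + π_2 + π_3 = 1
Solving the linear system gives exactly π = [91/437, 124/437, 100/437, 122/437].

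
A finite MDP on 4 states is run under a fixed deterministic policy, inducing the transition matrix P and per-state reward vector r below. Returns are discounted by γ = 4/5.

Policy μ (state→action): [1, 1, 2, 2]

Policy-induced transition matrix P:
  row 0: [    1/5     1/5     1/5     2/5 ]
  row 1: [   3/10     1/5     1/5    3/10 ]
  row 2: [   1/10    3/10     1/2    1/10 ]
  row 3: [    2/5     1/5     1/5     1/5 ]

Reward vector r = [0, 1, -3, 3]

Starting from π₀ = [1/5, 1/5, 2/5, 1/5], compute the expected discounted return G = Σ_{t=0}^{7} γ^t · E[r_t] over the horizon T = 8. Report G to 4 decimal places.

G = -0.2523

t=0: π = [0.2000, 0.2000, 0.4000, 0.2000], E[r] = -0.4000, γ^t·E[r] = -0.400000, running G = -0.400000
t=1: π = [0.2200, 0.2400, 0.3200, 0.2200], E[r] = -0.0600, γ^t·E[r] = -0.048000, running G = -0.448000
t=2: π = [0.2360, 0.2320, 0.2960, 0.2360], E[r] = 0.0520, γ^t·E[r] = 0.033280, running G = -0.414720
t=3: π = [0.2408, 0.2296, 0.2888, 0.2408], E[r] = 0.0856, γ^t·E[r] = 0.043827, running G = -0.370893
t=4: π = [0.2422, 0.2289, 0.2866, 0.2422], E[r] = 0.0957, γ^t·E[r] = 0.039191, running G = -0.331702
t=5: π = [0.2427, 0.2287, 0.2860, 0.2427], E[r] = 0.0987, γ^t·E[r] = 0.032343, running G = -0.299359
t=6: π = [0.2428, 0.2286, 0.2858, 0.2428], E[r] = 0.0996, γ^t·E[r] = 0.026112, running G = -0.273246
t=7: π = [0.2428, 0.2286, 0.2857, 0.2428], E[r] = 0.0999, γ^t·E[r] = 0.020947, running G = -0.252299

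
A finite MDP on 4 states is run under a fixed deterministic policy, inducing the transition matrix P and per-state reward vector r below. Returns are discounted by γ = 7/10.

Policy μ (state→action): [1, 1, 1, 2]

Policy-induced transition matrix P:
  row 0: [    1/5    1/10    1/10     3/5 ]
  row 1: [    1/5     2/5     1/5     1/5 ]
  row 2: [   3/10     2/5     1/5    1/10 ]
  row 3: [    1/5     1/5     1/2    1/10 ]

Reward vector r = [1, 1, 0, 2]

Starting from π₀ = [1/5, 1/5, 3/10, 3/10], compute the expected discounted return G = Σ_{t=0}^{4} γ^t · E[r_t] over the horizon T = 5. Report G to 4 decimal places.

t=0: π = [0.2000, 0.2000, 0.3000, 0.3000], E[r] = 1.0000, γ^t·E[r] = 1.000000, running G = 1.000000
t=1: π = [0.2300, 0.2800, 0.2700, 0.2200], E[r] = 0.9500, γ^t·E[r] = 0.665000, running G = 1.665000
t=2: π = [0.2270, 0.2870, 0.2430, 0.2430], E[r] = 1.0000, γ^t·E[r] = 0.490000, running G = 2.155000
t=3: π = [0.2243, 0.2833, 0.2502, 0.2422], E[r] = 0.9920, γ^t·E[r] = 0.340256, running G = 2.495256
t=4: π = [0.2250, 0.2843, 0.2502, 0.2405], E[r] = 0.9903, γ^t·E[r] = 0.237759, running G = 2.733015

G = 2.7330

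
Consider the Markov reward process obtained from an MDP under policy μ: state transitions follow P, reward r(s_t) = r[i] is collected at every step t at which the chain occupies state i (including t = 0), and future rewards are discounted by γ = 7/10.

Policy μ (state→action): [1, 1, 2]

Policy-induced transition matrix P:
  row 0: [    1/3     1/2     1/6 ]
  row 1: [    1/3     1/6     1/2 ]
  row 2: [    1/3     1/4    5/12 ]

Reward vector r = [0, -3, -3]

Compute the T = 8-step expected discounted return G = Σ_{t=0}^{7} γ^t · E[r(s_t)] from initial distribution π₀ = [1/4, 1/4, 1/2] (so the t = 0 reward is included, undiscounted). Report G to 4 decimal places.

t=0: π = [0.2500, 0.2500, 0.5000], E[r] = -2.2500, γ^t·E[r] = -2.250000, running G = -2.250000
t=1: π = [0.3333, 0.2917, 0.3750], E[r] = -2.0000, γ^t·E[r] = -1.400000, running G = -3.650000
t=2: π = [0.3333, 0.3090, 0.3576], E[r] = -2.0000, γ^t·E[r] = -0.980000, running G = -4.630000
t=3: π = [0.3333, 0.3076, 0.3591], E[r] = -2.0000, γ^t·E[r] = -0.686000, running G = -5.316000
t=4: π = [0.3333, 0.3077, 0.3590], E[r] = -2.0000, γ^t·E[r] = -0.480200, running G = -5.796200
t=5: π = [0.3333, 0.3077, 0.3590], E[r] = -2.0000, γ^t·E[r] = -0.336140, running G = -6.132340
t=6: π = [0.3333, 0.3077, 0.3590], E[r] = -2.0000, γ^t·E[r] = -0.235298, running G = -6.367638
t=7: π = [0.3333, 0.3077, 0.3590], E[r] = -2.0000, γ^t·E[r] = -0.164709, running G = -6.532347

G = -6.5323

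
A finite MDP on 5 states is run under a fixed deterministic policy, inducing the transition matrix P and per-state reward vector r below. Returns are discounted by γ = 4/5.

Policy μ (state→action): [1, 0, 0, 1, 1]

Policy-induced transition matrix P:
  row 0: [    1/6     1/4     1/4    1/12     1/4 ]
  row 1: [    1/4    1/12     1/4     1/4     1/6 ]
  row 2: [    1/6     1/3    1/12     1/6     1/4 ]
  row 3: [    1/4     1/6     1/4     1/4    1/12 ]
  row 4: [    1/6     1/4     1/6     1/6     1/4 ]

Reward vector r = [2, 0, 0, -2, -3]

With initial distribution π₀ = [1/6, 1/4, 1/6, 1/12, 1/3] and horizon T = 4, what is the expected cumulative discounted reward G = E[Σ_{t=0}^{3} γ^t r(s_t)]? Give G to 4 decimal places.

t=0: π = [0.1667, 0.2500, 0.1667, 0.0833, 0.3333], E[r] = -0.8333, γ^t·E[r] = -0.833333, running G = -0.833333
t=1: π = [0.1944, 0.2153, 0.1944, 0.1806, 0.2153], E[r] = -0.6181, γ^t·E[r] = -0.494444, running G = -1.327778
t=2: π = [0.1997, 0.2153, 0.1997, 0.1834, 0.2020], E[r] = -0.5735, γ^t·E[r] = -0.367037, running G = -1.694815
t=3: π = [0.1999, 0.2155, 0.1999, 0.1833, 0.2015], E[r] = -0.5712, γ^t·E[r] = -0.292444, running G = -1.987259

G = -1.9873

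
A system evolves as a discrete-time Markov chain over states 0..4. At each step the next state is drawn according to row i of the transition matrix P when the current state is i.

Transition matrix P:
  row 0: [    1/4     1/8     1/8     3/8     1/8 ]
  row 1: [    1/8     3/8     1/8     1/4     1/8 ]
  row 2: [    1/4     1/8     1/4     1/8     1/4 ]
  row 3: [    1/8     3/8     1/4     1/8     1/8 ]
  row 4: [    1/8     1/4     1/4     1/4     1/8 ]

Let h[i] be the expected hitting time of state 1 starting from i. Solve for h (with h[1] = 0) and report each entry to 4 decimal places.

h = [4.8774, 0.0000, 5.0839, 3.9226, 4.4129]

First-step conditioning: h[1] = 0; for i ≠ 1, h[i] = 1 + Σ_k P[i][k]·h[k].
  h[0] = 1 + 1/4·h[0] + 1/8·h[2] + 3/8·h[3] + 1/8·h[4]
  h[2] = 1 + 1/4·h[0] + 1/4·h[2] + 1/8·h[3] + 1/4·h[4]
  h[3] = 1 + 1/8·h[0] + 1/4·h[2] + 1/8·h[3] + 1/8·h[4]
  h[4] = 1 + 1/8·h[0] + 1/4·h[2] + 1/4·h[3] + 1/8·h[4]
Solving the 4×4 linear system over states ≠ 1 gives exactly h = [756/155, 0, 788/155, 608/155, 684/155] (h[1] = 0 is the target).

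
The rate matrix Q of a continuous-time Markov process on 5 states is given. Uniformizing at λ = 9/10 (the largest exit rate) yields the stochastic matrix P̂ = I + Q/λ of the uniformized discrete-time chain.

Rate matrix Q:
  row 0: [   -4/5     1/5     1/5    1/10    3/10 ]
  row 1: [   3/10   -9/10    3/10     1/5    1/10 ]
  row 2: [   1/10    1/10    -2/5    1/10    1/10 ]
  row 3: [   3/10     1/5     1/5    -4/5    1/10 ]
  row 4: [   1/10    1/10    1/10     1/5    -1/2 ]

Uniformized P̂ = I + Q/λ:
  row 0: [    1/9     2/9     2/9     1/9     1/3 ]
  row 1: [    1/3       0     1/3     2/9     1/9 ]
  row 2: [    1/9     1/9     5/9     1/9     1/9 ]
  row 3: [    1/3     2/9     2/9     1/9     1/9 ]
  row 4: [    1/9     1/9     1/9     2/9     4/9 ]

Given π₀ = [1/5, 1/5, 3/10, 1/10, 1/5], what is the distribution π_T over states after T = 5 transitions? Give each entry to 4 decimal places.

π = [0.1741, 0.1325, 0.3180, 0.1508, 0.2247]

t=0: π = [0.2000, 0.2000, 0.3000, 0.1000, 0.2000]
t=1: π = [0.1778, 0.1222, 0.3222, 0.1556, 0.2222]
t=2: π = [0.1728, 0.1346, 0.3185, 0.1494, 0.2247]
t=3: π = [0.1742, 0.1320, 0.3184, 0.1510, 0.2244]
t=4: π = [0.1740, 0.1326, 0.3181, 0.1507, 0.2246]
t=5: π = [0.1741, 0.1325, 0.3180, 0.1508, 0.2247]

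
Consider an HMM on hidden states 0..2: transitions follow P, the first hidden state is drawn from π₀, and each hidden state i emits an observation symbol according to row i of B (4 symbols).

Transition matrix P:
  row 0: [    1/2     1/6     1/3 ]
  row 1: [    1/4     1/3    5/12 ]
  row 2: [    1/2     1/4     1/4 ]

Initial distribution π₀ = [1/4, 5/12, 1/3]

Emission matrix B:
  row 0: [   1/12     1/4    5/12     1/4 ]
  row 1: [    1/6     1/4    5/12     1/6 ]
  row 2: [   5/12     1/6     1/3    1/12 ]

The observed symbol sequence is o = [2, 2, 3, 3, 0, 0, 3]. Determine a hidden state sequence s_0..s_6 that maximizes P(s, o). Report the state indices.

path = [1, 2, 0, 0, 2, 2, 0]

t=0: δ = [1.042e-01, 1.736e-01, 1.111e-01]  (obs o_0=2)
t=1: δ = [2.315e-02, 2.411e-02, 2.411e-02]  ψ = [2, 1, 1]  (obs o_1=2)
t=2: δ = [3.014e-03, 1.340e-03, 8.372e-04]  ψ = [2, 1, 1]  (obs o_2=3)
t=3: δ = [3.768e-04, 8.372e-05, 8.372e-05]  ψ = [0, 0, 0]  (obs o_3=3)
t=4: δ = [1.570e-05, 1.047e-05, 5.233e-05]  ψ = [0, 0, 0]  (obs o_4=0)
t=5: δ = [2.180e-06, 2.180e-06, 5.451e-06]  ψ = [2, 2, 2]  (obs o_5=0)
t=6: δ = [6.814e-07, 2.271e-07, 1.136e-07]  ψ = [2, 2, 2]  (obs o_6=3)
backtrack: best end state = 0; path = [1, 2, 0, 0, 2, 2, 0]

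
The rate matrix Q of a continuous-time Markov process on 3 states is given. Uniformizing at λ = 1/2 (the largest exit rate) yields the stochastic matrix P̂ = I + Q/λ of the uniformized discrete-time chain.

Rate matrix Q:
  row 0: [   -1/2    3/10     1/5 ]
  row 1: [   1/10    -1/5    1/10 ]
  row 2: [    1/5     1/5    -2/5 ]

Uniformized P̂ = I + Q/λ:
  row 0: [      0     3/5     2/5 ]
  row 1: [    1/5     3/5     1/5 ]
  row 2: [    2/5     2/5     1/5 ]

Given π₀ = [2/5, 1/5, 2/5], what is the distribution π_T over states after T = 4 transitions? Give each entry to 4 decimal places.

π = [0.2077, 0.5514, 0.2410]

t=0: π = [0.4000, 0.2000, 0.4000]
t=1: π = [0.2000, 0.5200, 0.2800]
t=2: π = [0.2160, 0.5440, 0.2400]
t=3: π = [0.2048, 0.5520, 0.2432]
t=4: π = [0.2077, 0.5514, 0.2410]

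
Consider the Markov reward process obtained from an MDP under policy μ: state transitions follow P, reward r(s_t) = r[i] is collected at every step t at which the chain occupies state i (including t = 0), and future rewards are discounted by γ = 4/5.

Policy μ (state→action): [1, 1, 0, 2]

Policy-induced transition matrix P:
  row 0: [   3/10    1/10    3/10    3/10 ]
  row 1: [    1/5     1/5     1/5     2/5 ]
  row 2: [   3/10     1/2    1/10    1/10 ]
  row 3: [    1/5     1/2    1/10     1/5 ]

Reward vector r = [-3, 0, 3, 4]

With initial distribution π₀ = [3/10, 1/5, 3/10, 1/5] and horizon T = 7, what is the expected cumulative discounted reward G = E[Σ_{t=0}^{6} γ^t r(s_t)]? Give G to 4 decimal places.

t=0: π = [0.3000, 0.2000, 0.3000, 0.2000], E[r] = 0.8000, γ^t·E[r] = 0.800000, running G = 0.800000
t=1: π = [0.2600, 0.3200, 0.1800, 0.2400], E[r] = 0.7200, γ^t·E[r] = 0.576000, running G = 1.376000
t=2: π = [0.2440, 0.3000, 0.1840, 0.2720], E[r] = 0.9080, γ^t·E[r] = 0.581120, running G = 1.957120
t=3: π = [0.2428, 0.3124, 0.1788, 0.2660], E[r] = 0.8720, γ^t·E[r] = 0.446464, running G = 2.403584
t=4: π = [0.2422, 0.3092, 0.1798, 0.2689], E[r] = 0.8884, γ^t·E[r] = 0.363905, running G = 2.767489
t=5: π = [0.2422, 0.3104, 0.1793, 0.2681], E[r] = 0.8837, γ^t·E[r] = 0.289580, running G = 3.057069
t=6: π = [0.2422, 0.3100, 0.1795, 0.2684], E[r] = 0.8854, γ^t·E[r] = 0.232108, running G = 3.289177

G = 3.2892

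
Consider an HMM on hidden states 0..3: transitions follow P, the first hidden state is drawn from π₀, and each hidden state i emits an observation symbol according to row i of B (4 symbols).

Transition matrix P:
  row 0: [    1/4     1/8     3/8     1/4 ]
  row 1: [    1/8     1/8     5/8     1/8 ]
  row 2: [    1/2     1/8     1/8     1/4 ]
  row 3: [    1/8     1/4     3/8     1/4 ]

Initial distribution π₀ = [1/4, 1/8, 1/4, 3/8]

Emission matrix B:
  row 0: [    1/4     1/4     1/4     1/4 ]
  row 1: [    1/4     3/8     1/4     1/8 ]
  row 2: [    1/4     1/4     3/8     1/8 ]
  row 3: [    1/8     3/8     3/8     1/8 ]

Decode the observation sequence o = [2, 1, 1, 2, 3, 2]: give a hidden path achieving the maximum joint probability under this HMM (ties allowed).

t=0: δ = [6.250e-02, 3.125e-02, 9.375e-02, 1.406e-01]  (obs o_0=2)
t=1: δ = [1.172e-02, 1.318e-02, 1.318e-02, 1.318e-02]  ψ = [2, 3, 3, 3]  (obs o_1=1)
t=2: δ = [1.648e-03, 1.236e-03, 2.060e-03, 1.236e-03]  ψ = [2, 3, 1, 2]  (obs o_2=1)
t=3: δ = [2.575e-04, 7.725e-05, 2.897e-04, 1.931e-04]  ψ = [2, 3, 1, 2]  (obs o_3=2)
t=4: δ = [3.621e-05, 6.035e-06, 1.207e-05, 9.052e-06]  ψ = [2, 3, 0, 2]  (obs o_4=3)
t=5: δ = [2.263e-06, 1.132e-06, 5.092e-06, 3.395e-06]  ψ = [0, 0, 0, 0]  (obs o_5=2)
backtrack: best end state = 2; path = [3, 3, 1, 2, 0, 2]

path = [3, 3, 1, 2, 0, 2]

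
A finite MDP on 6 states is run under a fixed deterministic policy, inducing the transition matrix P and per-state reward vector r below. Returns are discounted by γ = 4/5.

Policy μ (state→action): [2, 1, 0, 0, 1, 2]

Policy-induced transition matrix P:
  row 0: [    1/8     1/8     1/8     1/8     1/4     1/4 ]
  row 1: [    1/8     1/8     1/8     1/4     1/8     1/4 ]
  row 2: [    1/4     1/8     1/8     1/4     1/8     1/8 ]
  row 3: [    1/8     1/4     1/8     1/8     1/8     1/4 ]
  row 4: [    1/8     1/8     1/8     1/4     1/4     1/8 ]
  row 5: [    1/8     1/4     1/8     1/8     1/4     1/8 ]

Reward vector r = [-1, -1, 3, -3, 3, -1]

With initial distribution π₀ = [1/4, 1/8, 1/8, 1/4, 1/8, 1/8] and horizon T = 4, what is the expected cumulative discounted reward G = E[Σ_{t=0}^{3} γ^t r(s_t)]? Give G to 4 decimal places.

t=0: π = [0.2500, 0.1250, 0.1250, 0.2500, 0.1250, 0.1250], E[r] = -0.5000, γ^t·E[r] = -0.500000, running G = -0.500000
t=1: π = [0.1406, 0.1719, 0.1250, 0.1719, 0.1875, 0.2031], E[r] = -0.0938, γ^t·E[r] = -0.075000, running G = -0.575000
t=2: π = [0.1406, 0.1719, 0.1250, 0.1855, 0.1914, 0.1855], E[r] = -0.1055, γ^t·E[r] = -0.067500, running G = -0.642500
t=3: π = [0.1406, 0.1714, 0.1250, 0.1860, 0.1897, 0.1873], E[r] = -0.1133, γ^t·E[r] = -0.058000, running G = -0.700500

G = -0.7005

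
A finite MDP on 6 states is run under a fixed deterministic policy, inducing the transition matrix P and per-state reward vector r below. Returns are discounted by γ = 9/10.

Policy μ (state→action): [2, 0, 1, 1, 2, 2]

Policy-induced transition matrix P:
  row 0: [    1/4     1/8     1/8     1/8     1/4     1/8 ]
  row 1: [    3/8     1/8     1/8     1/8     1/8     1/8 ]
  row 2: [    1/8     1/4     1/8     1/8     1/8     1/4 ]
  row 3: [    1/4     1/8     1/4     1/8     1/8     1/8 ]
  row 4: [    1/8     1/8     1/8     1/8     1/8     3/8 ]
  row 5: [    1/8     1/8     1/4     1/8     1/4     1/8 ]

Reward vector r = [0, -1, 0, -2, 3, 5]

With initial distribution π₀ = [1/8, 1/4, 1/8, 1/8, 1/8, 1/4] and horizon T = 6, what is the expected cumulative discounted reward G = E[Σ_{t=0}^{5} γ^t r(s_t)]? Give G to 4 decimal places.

G = 4.9955

t=0: π = [0.1250, 0.2500, 0.1250, 0.1250, 0.1250, 0.2500], E[r] = 1.1250, γ^t·E[r] = 1.125000, running G = 1.125000
t=1: π = [0.2188, 0.1406, 0.1719, 0.1250, 0.1719, 0.1719], E[r] = 0.9844, γ^t·E[r] = 0.885938, running G = 2.010938
t=2: π = [0.2031, 0.1465, 0.1621, 0.1250, 0.1738, 0.1895], E[r] = 1.0723, γ^t·E[r] = 0.868535, running G = 2.879473
t=3: π = [0.2026, 0.1453, 0.1643, 0.1250, 0.1741, 0.1887], E[r] = 1.0706, γ^t·E[r] = 0.780436, running G = 3.659908
t=4: π = [0.2023, 0.1455, 0.1642, 0.1250, 0.1739, 0.1891], E[r] = 1.0715, γ^t·E[r] = 0.703013, running G = 4.362921
t=5: π = [0.2023, 0.1455, 0.1643, 0.1250, 0.1739, 0.1890], E[r] = 1.0713, γ^t·E[r] = 0.632565, running G = 4.995487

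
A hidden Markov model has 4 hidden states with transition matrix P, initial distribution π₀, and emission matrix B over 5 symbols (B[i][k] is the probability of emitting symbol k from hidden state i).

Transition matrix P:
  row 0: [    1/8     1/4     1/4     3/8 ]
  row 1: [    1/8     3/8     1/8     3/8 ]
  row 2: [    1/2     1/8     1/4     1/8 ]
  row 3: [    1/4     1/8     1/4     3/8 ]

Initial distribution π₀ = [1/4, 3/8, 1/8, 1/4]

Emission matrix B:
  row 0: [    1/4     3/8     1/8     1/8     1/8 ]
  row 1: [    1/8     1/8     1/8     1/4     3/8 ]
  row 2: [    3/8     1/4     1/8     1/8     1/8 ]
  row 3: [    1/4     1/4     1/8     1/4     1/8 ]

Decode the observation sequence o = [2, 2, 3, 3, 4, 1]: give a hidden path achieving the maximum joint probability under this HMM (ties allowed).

path = [1, 1, 1, 1, 1, 3]

t=0: δ = [3.125e-02, 4.688e-02, 1.562e-02, 3.125e-02]  (obs o_0=2)
t=1: δ = [9.766e-04, 2.197e-03, 9.766e-04, 2.197e-03]  ψ = [2, 1, 0, 1]  (obs o_1=2)
t=2: δ = [6.866e-05, 2.060e-04, 6.866e-05, 2.060e-04]  ψ = [3, 1, 3, 1]  (obs o_2=3)
t=3: δ = [6.437e-06, 1.931e-05, 6.437e-06, 1.931e-05]  ψ = [3, 1, 3, 1]  (obs o_3=3)
t=4: δ = [6.035e-07, 2.716e-06, 6.035e-07, 9.052e-07]  ψ = [3, 1, 3, 1]  (obs o_4=4)
t=5: δ = [1.273e-07, 1.273e-07, 8.487e-08, 2.546e-07]  ψ = [1, 1, 1, 1]  (obs o_5=1)
backtrack: best end state = 3; path = [1, 1, 1, 1, 1, 3]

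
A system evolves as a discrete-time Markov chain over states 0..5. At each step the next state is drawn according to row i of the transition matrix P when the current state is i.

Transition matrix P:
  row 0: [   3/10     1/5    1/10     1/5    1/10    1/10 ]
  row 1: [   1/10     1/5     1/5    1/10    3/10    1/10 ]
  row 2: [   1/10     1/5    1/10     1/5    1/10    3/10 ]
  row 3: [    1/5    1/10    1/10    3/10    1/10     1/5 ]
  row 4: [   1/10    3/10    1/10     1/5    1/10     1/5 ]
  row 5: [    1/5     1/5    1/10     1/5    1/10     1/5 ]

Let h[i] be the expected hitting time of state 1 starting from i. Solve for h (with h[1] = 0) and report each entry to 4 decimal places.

h = [5.3254, 0.0000, 5.3254, 5.9172, 4.7929, 5.3254]

First-step conditioning: h[1] = 0; for i ≠ 1, h[i] = 1 + Σ_k P[i][k]·h[k].
  h[0] = 1 + 3/10·h[0] + 1/10·h[2] + 1/5·h[3] + 1/10·h[4] + 1/10·h[5]
  h[2] = 1 + 1/10·h[0] + 1/10·h[2] + 1/5·h[3] + 1/10·h[4] + 3/10·h[5]
  h[3] = 1 + 1/5·h[0] + 1/10·h[2] + 3/10·h[3] + 1/10·h[4] + 1/5·h[5]
  h[4] = 1 + 1/10·h[0] + 1/10·h[2] + 1/5·h[3] + 1/10·h[4] + 1/5·h[5]
  h[5] = 1 + 1/5·h[0] + 1/10·h[2] + 1/5·h[3] + 1/10·h[4] + 1/5·h[5]
Solving the 5×5 linear system over states ≠ 1 gives exactly h = [900/169, 0, 900/169, 1000/169, 810/169, 900/169] (h[1] = 0 is the target).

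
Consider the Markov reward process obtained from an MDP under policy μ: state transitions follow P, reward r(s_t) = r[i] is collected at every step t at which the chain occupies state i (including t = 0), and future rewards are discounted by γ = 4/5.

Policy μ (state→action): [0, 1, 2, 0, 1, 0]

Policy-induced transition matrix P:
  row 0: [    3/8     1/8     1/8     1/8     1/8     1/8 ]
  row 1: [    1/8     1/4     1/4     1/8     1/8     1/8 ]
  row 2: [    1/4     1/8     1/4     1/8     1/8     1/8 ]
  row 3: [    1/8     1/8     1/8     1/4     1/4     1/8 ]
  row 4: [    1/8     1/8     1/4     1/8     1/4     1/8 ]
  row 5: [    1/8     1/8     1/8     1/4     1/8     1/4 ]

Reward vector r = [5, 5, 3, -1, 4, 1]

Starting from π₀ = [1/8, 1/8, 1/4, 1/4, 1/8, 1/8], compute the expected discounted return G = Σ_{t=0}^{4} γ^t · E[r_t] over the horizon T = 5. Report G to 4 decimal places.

t=0: π = [0.1250, 0.1250, 0.2500, 0.2500, 0.1250, 0.1250], E[r] = 2.3750, γ^t·E[r] = 2.375000, running G = 2.375000
t=1: π = [0.1875, 0.1406, 0.1875, 0.1719, 0.1719, 0.1406], E[r] = 2.8594, γ^t·E[r] = 2.287500, running G = 4.662500
t=2: π = [0.1953, 0.1426, 0.1875, 0.1641, 0.1680, 0.1426], E[r] = 2.9023, γ^t·E[r] = 1.857500, running G = 6.520000
t=3: π = [0.1973, 0.1428, 0.1873, 0.1633, 0.1665, 0.1428], E[r] = 2.9077, γ^t·E[r] = 1.488750, running G = 8.008750
t=4: π = [0.1977, 0.1429, 0.1871, 0.1633, 0.1662, 0.1429], E[r] = 2.9086, γ^t·E[r] = 1.191363, running G = 9.200113

G = 9.2001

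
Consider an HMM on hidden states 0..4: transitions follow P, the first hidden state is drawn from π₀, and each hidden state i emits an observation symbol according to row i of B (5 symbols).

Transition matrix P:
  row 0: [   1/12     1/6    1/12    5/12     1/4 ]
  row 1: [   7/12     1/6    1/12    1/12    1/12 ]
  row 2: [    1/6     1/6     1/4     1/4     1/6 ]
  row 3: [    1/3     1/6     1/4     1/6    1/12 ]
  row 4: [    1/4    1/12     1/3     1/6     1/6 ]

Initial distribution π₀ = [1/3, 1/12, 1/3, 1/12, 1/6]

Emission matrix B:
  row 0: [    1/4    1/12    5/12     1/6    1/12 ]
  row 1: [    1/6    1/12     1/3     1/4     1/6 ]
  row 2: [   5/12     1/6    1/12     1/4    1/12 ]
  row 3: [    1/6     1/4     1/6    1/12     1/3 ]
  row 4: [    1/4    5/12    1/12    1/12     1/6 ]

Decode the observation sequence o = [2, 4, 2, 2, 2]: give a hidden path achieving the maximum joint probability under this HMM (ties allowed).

t=0: δ = [1.389e-01, 2.778e-02, 2.778e-02, 1.389e-02, 1.389e-02]  (obs o_0=2)
t=1: δ = [1.350e-03, 3.858e-03, 9.645e-04, 1.929e-02, 5.787e-03]  ψ = [1, 0, 0, 0, 0]  (obs o_1=4)
t=2: δ = [2.679e-03, 1.072e-03, 4.019e-04, 5.358e-04, 1.340e-04]  ψ = [3, 3, 3, 3, 3]  (obs o_2=2)
t=3: δ = [2.605e-04, 1.488e-04, 1.861e-05, 1.861e-04, 5.582e-05]  ψ = [1, 0, 0, 0, 0]  (obs o_3=2)
t=4: δ = [3.618e-05, 1.447e-05, 3.876e-06, 1.809e-05, 5.427e-06]  ψ = [1, 0, 3, 0, 0]  (obs o_4=2)
backtrack: best end state = 0; path = [0, 3, 0, 1, 0]

path = [0, 3, 0, 1, 0]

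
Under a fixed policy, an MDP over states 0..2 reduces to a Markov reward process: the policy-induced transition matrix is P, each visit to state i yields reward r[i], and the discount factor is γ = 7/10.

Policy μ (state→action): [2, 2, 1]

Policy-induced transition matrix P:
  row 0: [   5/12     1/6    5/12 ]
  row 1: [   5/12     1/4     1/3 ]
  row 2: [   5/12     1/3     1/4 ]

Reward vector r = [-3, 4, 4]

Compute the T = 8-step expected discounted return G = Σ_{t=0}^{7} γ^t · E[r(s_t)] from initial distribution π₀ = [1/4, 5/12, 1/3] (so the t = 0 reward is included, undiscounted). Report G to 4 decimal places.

G = 4.5696

t=0: π = [0.2500, 0.4167, 0.3333], E[r] = 2.2500, γ^t·E[r] = 2.250000, running G = 2.250000
t=1: π = [0.4167, 0.2569, 0.3264], E[r] = 1.0833, γ^t·E[r] = 0.758333, running G = 3.008333
t=2: π = [0.4167, 0.2425, 0.3409], E[r] = 1.0833, γ^t·E[r] = 0.530833, running G = 3.539167
t=3: π = [0.4167, 0.2437, 0.3397], E[r] = 1.0833, γ^t·E[r] = 0.371583, running G = 3.910750
t=4: π = [0.4167, 0.2436, 0.3398], E[r] = 1.0833, γ^t·E[r] = 0.260108, running G = 4.170858
t=5: π = [0.4167, 0.2436, 0.3397], E[r] = 1.0833, γ^t·E[r] = 0.182076, running G = 4.352934
t=6: π = [0.4167, 0.2436, 0.3397], E[r] = 1.0833, γ^t·E[r] = 0.127453, running G = 4.480387
t=7: π = [0.4167, 0.2436, 0.3397], E[r] = 1.0833, γ^t·E[r] = 0.089217, running G = 4.569604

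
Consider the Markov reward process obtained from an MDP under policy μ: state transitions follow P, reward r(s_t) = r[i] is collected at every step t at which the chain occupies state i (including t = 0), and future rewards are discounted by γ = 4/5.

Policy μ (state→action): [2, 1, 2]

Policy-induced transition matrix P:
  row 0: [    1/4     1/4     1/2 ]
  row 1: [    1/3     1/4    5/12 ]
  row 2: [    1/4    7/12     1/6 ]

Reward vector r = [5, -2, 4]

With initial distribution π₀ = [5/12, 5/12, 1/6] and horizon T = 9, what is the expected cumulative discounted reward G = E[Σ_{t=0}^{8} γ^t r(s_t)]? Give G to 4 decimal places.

G = 9.0649

t=0: π = [0.4167, 0.4167, 0.1667], E[r] = 1.9167, γ^t·E[r] = 1.916667, running G = 1.916667
t=1: π = [0.2847, 0.3056, 0.4097], E[r] = 2.4514, γ^t·E[r] = 1.961111, running G = 3.877778
t=2: π = [0.2755, 0.3866, 0.3380], E[r] = 1.9560, γ^t·E[r] = 1.251852, running G = 5.129630
t=3: π = [0.2822, 0.3627, 0.3551], E[r] = 2.1063, γ^t·E[r] = 1.078420, running G = 6.208049
t=4: π = [0.2802, 0.3684, 0.3514], E[r] = 2.0700, γ^t·E[r] = 0.847855, running G = 7.055905
t=5: π = [0.2807, 0.3671, 0.3522], E[r] = 2.0779, γ^t·E[r] = 0.680884, running G = 7.736789
t=6: π = [0.2806, 0.3674, 0.3520], E[r] = 2.0763, γ^t·E[r] = 0.544279, running G = 8.281068
t=7: π = [0.2806, 0.3673, 0.3520], E[r] = 2.0766, γ^t·E[r] = 0.435491, running G = 8.716559
t=8: π = [0.2806, 0.3673, 0.3520], E[r] = 2.0765, γ^t·E[r] = 0.348382, running G = 9.064941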